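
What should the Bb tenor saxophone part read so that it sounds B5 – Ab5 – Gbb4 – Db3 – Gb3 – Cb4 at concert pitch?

C#7 Bb6 Abb5 Eb4 Ab4 Db5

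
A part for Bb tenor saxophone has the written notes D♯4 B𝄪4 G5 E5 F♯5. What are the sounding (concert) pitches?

The Bb tenor saxophone sounds a major ninth below written, so transpose each written note down a major ninth.
D#4 to C#3
B##4 to A##3
G5 to F4
E5 to D4
F#5 to E4

C#3 A##3 F4 D4 E4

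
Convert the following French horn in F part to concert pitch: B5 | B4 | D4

E5 E4 G3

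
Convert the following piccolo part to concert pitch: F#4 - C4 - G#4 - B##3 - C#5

The piccolo sounds a perfect octave above written, so transpose each written note up a perfect octave.
F#4 → F#5
C4 → C5
G#4 → G#5
B##3 → B##4
C#5 → C#6

F#5 C5 G#5 B##4 C#6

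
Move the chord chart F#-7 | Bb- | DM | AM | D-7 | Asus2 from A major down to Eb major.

C-7 Fb- AbM EbM Ab-7 Ebsus2

A major down to Eb major is an augmented fourth; each chord root moves by that interval while the quality stays the same.
F#-7: root F# down an augmented fourth → C, giving C-7.
Bb-: root Bb down an augmented fourth → Fb, giving Fb-.
DM: root D down an augmented fourth → Ab, giving AbM.
AM: root A down an augmented fourth → Eb, giving EbM.
D-7: root D down an augmented fourth → Ab, giving Ab-7.
Asus2: root A down an augmented fourth → Eb, giving Ebsus2.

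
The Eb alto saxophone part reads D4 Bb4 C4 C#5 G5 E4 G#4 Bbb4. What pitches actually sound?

Written C4 on the Eb alto saxophone sounds as Eb3, a major sixth lower; apply that shift to every note.
D4 to F3
Bb4 to Db4
C4 to Eb3
C#5 to E4
G5 to Bb4
E4 to G3
G#4 to B3
Bbb4 to Dbb4

F3 Db4 Eb3 E4 Bb4 G3 B3 Dbb4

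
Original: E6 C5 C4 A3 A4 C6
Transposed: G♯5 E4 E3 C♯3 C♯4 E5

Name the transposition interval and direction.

down a minor sixth

From E6 to G#5 is 6 letter names — a sixth of some quality.
G#5 to E6 is 8 semitones, which makes it a minor sixth; the second version is lower, so the direction is down.
Checking another pair — C6 → E5 — gives the same interval.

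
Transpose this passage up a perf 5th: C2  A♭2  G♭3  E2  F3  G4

G2 Eb3 Db4 B2 C4 D5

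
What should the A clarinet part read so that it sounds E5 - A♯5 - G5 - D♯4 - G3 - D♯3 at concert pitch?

G5 C#6 Bb5 F#4 Bb3 F#3

Written C4 sounds as A3 on the A clarinet, so concert pitches are written a minor third up.
E5 gives G5
A#5 gives C#6
G5 gives Bb5
D#4 gives F#4
G3 gives Bb3
D#3 gives F#3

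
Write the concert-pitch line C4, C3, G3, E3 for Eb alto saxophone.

A4 A3 E4 C#4

The Eb alto saxophone sounds a major sixth below written, so the written part must be a major sixth above concert — transpose each note up.
C4 → A4
C3 → A3
G3 → E4
E3 → C#4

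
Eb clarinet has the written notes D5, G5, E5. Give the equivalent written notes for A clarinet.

Ab5 Db6 Bb5

First find concert pitch: the Eb clarinet sounds a minor third above written, so D5 G5 E5 sounds F5 Bb5 G5.
Then write for A clarinet: it sounds a minor third below written, so the part must be a minor third above concert.
F5 → Ab5
Bb5 → Db6
G5 → Bb5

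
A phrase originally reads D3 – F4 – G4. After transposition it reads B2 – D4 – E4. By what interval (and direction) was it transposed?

down a minor third

Take the first pair: D3 → B2. D to B spans 3 letter names, so the interval is some kind of third.
B2 to D3 is 3 semitones, which makes it a minor third; the second version is lower, so the direction is down.
Checking another pair — G4 → E4 — gives the same interval.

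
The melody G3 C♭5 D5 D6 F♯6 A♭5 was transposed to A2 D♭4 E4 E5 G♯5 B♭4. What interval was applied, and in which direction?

down a minor seventh

From G3 to A2 is 7 letter names — a seventh of some quality.
A2 to G3 is 10 semitones, which makes it a minor seventh; the second version is lower, so the direction is down.
Checking another pair — Ab5 → Bb4 — gives the same interval.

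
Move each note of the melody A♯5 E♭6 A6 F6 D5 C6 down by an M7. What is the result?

B4 Fb5 Bb5 Gb5 Eb4 Db5

A#5 -> B4
Eb6 -> Fb5
A6 -> Bb5
F6 -> Gb5
D5 -> Eb4
C6 -> Db5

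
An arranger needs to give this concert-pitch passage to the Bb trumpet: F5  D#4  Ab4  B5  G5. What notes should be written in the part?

The Bb trumpet sounds a major second below written, so the written part must be a major second above concert — transpose each note up.
F5 becomes G5
D#4 becomes E#4
Ab4 becomes Bb4
B5 becomes C#6
G5 becomes A5

G5 E#4 Bb4 C#6 A5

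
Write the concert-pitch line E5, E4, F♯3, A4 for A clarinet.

Written C4 sounds as A3 on the A clarinet, so concert pitches are written a minor third up.
E5 to G5
E4 to G4
F#3 to A3
A4 to C5

G5 G4 A3 C5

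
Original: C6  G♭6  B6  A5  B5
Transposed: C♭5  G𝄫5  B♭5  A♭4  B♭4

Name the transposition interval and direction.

Take the first pair: C6 → Cb5. C to C spans 8 letter names, so the interval is some kind of octave.
Cb5 to C6 is 13 semitones, which makes it an augmented octave; the second version is lower, so the direction is down.
Checking another pair — B5 → Bb4 — gives the same interval.

down an augmented octave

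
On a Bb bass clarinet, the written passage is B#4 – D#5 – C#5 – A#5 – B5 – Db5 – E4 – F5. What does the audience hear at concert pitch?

A#3 C#4 B3 G#4 A4 Cb4 D3 Eb4

Written C4 on the Bb bass clarinet sounds as Bb2, a major ninth lower; apply that shift to every note.
B#4 → A#3
D#5 → C#4
C#5 → B3
A#5 → G#4
B5 → A4
Db5 → Cb4
E4 → D3
F5 → Eb4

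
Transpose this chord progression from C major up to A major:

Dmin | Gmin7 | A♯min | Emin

Bmin Emin7 F##min C#min

C major up to A major is a major sixth; each chord root moves by that interval while the quality stays the same.
Dmin: root D up a major sixth → B, giving Bmin.
Gmin7: root G up a major sixth → E, giving Emin7.
A♯min: root A♯ up a major sixth → F##, giving F##min.
Emin: root E up a major sixth → C#, giving C#min.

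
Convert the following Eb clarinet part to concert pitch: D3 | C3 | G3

F3 Eb3 Bb3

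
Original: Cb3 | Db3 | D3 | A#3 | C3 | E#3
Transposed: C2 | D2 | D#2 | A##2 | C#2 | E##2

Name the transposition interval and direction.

From Cb3 to C2 is 8 letter names — an octave of some quality.
C2 to Cb3 is 11 semitones, which makes it a diminished octave; the second version is lower, so the direction is down.
Checking another pair — E#3 → E##2 — gives the same interval.

down a diminished octave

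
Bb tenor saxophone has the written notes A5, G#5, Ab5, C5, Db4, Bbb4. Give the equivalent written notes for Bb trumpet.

A4 G#4 Ab4 C4 Db3 Bbb3

First find concert pitch: the Bb tenor saxophone sounds a major ninth below written, so A5 G#5 Ab5 C5 Db4 Bbb4 sounds G4 F#4 Gb4 Bb3 Cb3 Abb3.
Then write for Bb trumpet: it sounds a major second below written, so the part must be a major second above concert.
G4 → A4
F#4 → G#4
Gb4 → Ab4
Bb3 → C4
Cb3 → Db3
Abb3 → Bbb3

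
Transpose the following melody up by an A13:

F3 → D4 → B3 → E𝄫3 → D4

An augmented thirteenth up from F3 gives D#5.
An augmented thirteenth up from D4 gives B#5.
An augmented thirteenth up from B3 gives G##5.
An augmented thirteenth up from Ebb3 gives C5.
An augmented thirteenth up from D4 gives B#5.

D#5 B#5 G##5 C5 B#5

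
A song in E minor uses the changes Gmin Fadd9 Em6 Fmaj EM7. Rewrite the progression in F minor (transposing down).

Abmin Gbadd9 Fm6 Gbmaj FM7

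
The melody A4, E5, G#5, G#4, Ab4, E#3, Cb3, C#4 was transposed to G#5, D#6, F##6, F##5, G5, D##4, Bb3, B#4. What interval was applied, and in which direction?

Take the first pair: A4 → G#5. A to G spans 7 letter names, so the interval is some kind of seventh.
A4 to G#5 is 11 semitones, which makes it a major seventh; the second version is higher, so the direction is up.
Checking another pair — C#4 → B#4 — gives the same interval.

up a major seventh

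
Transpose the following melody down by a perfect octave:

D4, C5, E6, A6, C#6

D3 C4 E5 A5 C#5

D4 becomes D3
C5 becomes C4
E6 becomes E5
A6 becomes A5
C#6 becomes C#5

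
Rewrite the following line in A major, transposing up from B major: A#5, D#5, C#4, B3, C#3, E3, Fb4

From B up to A is a minor seventh; apply that to each pitch.
A#5 → G#6
D#5 → C#6
C#4 → B4
B3 → A4
C#3 → B3
E3 → D4
Fb4 → Ebb5

G#6 C#6 B4 A4 B3 D4 Ebb5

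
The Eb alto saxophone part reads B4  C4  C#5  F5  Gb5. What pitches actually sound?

D4 Eb3 E4 Ab4 Bbb4

Written C4 on the Eb alto saxophone sounds as Eb3, a major sixth lower; apply that shift to every note.
B4 gives D4
C4 gives Eb3
C#5 gives E4
F5 gives Ab4
Gb5 gives Bbb4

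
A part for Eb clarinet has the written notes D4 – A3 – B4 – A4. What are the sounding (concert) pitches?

Written C4 on the Eb clarinet sounds as Eb4, a minor third higher; apply that shift to every note.
D4 becomes F4
A3 becomes C4
B4 becomes D5
A4 becomes C5

F4 C4 D5 C5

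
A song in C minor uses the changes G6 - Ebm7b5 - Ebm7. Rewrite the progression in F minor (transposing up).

C minor up to F minor is a perfect fourth; each chord root moves by that interval while the quality stays the same.
G6: root G up a perfect fourth → C, giving C6.
Ebm7b5: root Eb up a perfect fourth → Ab, giving Abm7b5.
Ebm7: root Eb up a perfect fourth → Ab, giving Abm7.

C6 Abm7b5 Abm7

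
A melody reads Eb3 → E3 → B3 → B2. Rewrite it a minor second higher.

Eb3 up a minor second is Fb3.
E3: a second up reaches F, and 1 semitone makes it F3.
B3 up a minor second is C4.
B2 up a minor second is C3.

Fb3 F3 C4 C3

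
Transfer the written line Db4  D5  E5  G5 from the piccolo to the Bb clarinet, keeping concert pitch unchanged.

First find concert pitch: the piccolo sounds a perfect octave above written, so Db4 D5 E5 G5 sounds Db5 D6 E6 G6.
Then write for Bb clarinet: it sounds a major second below written, so the part must be a major second above concert.
Db5 → Eb5
D6 → E6
E6 → F#6
G6 → A6

Eb5 E6 F#6 A6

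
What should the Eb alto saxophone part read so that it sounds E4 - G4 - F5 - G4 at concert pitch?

C#5 E5 D6 E5

Written C4 sounds as Eb3 on the Eb alto saxophone, so concert pitches are written a major sixth up.
E4 becomes C#5
G4 becomes E5
F5 becomes D6
G4 becomes E5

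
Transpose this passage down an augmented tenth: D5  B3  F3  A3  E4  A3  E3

Bbb3 Gb2 Dbb2 Fb2 Cb3 Fb2 Cb2

D5 → Bbb3
B3 → Gb2
F3 → Dbb2
A3 → Fb2
E4 → Cb3
A3 → Fb2
E3 → Cb2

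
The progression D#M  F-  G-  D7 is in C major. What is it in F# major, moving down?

C major down to F# major is a diminished fifth; each chord root moves by that interval while the quality stays the same.
D#M: root D# down a diminished fifth → G##, giving G##M.
F-: root F down a diminished fifth → B, giving B-.
G-: root G down a diminished fifth → C#, giving C#-.
D7: root D down a diminished fifth → G#, giving G#7.

G##M B- C#- G#7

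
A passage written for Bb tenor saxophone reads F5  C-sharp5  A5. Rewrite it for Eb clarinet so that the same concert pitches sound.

First find concert pitch: the Bb tenor saxophone sounds a major ninth below written, so F5 C-sharp5 A5 sounds Eb4 B3 G4.
Then write for Eb clarinet: it sounds a minor third above written, so the part must be a minor third below concert.
Eb4 → C4
B3 → G#3
G4 → E4

C4 G#3 E4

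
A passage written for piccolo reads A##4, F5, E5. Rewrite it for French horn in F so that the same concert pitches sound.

E##6 C7 B6

First find concert pitch: the piccolo sounds a perfect octave above written, so A##4 F5 E5 sounds A##5 F6 E6.
Then write for French horn in F: it sounds a perfect fifth below written, so the part must be a perfect fifth above concert.
A##5 → E##6
F6 → C7
E6 → B6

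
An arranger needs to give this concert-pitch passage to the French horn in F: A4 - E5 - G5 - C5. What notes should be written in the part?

The French horn in F sounds a perfect fifth below written, so the written part must be a perfect fifth above concert — transpose each note up.
A4 gives E5
E5 gives B5
G5 gives D6
C5 gives G5

E5 B5 D6 G5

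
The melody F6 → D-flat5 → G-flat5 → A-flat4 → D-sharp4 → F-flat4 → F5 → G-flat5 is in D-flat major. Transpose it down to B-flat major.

D-flat major to B-flat major down is a minor third, so every note moves down by that interval.
F6 becomes D6
Db5 becomes Bb4
Gb5 becomes Eb5
Ab4 becomes F4
D#4 becomes B#3
Fb4 becomes Db4
F5 becomes D5
Gb5 becomes Eb5

D6 Bb4 Eb5 F4 B#3 Db4 D5 Eb5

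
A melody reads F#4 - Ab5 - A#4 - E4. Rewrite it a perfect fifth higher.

C#5 Eb6 E#5 B4

F#4 becomes C#5
Ab5 becomes Eb6
A#4 becomes E#5
E4 becomes B4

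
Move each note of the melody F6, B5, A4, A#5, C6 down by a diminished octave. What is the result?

A diminished octave down from F6 gives F#5.
A diminished octave down from B5 gives B#4.
A diminished octave down from A4 gives A#3.
A#5 down a diminished octave is A##4.
C6 down a diminished octave is C#5.

F#5 B#4 A#3 A##4 C#5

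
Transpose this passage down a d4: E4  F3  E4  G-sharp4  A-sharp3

B#3 C#3 B#3 D##4 E##3

E4: a fourth down reaches B, and 4 semitones makes it B#3.
F3 down a diminished fourth is C#3.
E4 down a diminished fourth is B#3.
G#4: a fourth down reaches D, and 4 semitones makes it D##4.
A diminished fourth down from A#3 gives E##3.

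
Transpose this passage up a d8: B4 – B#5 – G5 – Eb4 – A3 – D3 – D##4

B4 becomes Bb5
B#5 becomes B6
G5 becomes Gb6
Eb4 becomes Ebb5
A3 becomes Ab4
D3 becomes Db4
D##4 becomes D#5

Bb5 B6 Gb6 Ebb5 Ab4 Db4 D#5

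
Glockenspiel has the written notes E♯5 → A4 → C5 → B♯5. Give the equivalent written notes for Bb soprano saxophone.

First find concert pitch: the glockenspiel sounds a perfect fifteenth above written, so E♯5 A4 C5 B♯5 sounds E#7 A6 C7 B#7.
Then write for Bb soprano saxophone: it sounds a major second below written, so the part must be a major second above concert.
E#7 → F##7
A6 → B6
C7 → D7
B#7 → C##8

F##7 B6 D7 C##8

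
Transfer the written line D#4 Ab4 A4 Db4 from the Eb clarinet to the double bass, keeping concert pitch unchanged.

F#5 Cb6 C6 Fb5

First find concert pitch: the Eb clarinet sounds a minor third above written, so D#4 Ab4 A4 Db4 sounds F#4 Cb5 C5 Fb4.
Then write for double bass: it sounds a perfect octave below written, so the part must be a perfect octave above concert.
F#4 → F#5
Cb5 → Cb6
C5 → C6
Fb4 → Fb5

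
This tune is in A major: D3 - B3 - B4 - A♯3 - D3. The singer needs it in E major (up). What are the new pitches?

A3 F#4 F#5 E#4 A3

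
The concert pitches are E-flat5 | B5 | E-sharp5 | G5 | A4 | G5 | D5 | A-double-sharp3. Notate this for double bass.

Written C4 sounds as C3 on the double bass, so concert pitches are written a perfect octave up.
Eb5 -> Eb6
B5 -> B6
E#5 -> E#6
G5 -> G6
A4 -> A5
G5 -> G6
D5 -> D6
A##3 -> A##4

Eb6 B6 E#6 G6 A5 G6 D6 A##4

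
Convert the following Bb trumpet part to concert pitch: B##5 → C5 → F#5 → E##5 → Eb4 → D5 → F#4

A##5 Bb4 E5 D##5 Db4 C5 E4

The Bb trumpet sounds a major second below written, so transpose each written note down a major second.
B##5 -> A##5
C5 -> Bb4
F#5 -> E5
E##5 -> D##5
Eb4 -> Db4
D5 -> C5
F#4 -> E4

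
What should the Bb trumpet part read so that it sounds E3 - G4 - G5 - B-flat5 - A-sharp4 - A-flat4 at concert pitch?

F#3 A4 A5 C6 B#4 Bb4

Written C4 sounds as Bb3 on the Bb trumpet, so concert pitches are written a major second up.
E3 becomes F#3
G4 becomes A4
G5 becomes A5
Bb5 becomes C6
A#4 becomes B#4
Ab4 becomes Bb4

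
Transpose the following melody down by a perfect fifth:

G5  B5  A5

G5: a fifth down reaches C, and 7 semitones makes it C5.
A perfect fifth down from B5 gives E5.
A5: a fifth down reaches D, and 7 semitones makes it D5.

C5 E5 D5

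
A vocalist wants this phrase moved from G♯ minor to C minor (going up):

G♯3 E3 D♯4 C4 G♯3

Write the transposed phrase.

From G♯ up to C is a diminished fourth; apply that to each pitch.
G#3 → C4
E3 → Ab3
D#4 → G4
C4 → Fb4
G#3 → C4

C4 Ab3 G4 Fb4 C4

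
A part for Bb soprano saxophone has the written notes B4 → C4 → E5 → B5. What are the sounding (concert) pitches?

A4 Bb3 D5 A5

The Bb soprano saxophone sounds a major second below written, so transpose each written note down a major second.
B4 -> A4
C4 -> Bb3
E5 -> D5
B5 -> A5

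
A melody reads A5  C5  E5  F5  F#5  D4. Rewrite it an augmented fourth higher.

A5 to D#6
C5 to F#5
E5 to A#5
F5 to B5
F#5 to B#5
D4 to G#4

D#6 F#5 A#5 B5 B#5 G#4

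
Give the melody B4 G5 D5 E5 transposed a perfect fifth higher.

F#5 D6 A5 B5

A perfect fifth up from B4 gives F#5.
G5: a fifth up reaches D, and 7 semitones makes it D6.
D5 up a perfect fifth is A5.
E5: a fifth up reaches B, and 7 semitones makes it B5.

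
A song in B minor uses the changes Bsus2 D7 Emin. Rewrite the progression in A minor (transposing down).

Asus2 C7 Dmin

B minor down to A minor is a major second; each chord root moves by that interval while the quality stays the same.
Bsus2: root B down a major second → A, giving Asus2.
D7: root D down a major second → C, giving C7.
Emin: root E down a major second → D, giving Dmin.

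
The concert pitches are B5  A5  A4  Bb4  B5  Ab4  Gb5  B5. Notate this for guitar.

B6 A6 A5 Bb5 B6 Ab5 Gb6 B6

Written C4 sounds as C3 on the guitar, so concert pitches are written a perfect octave up.
B5 → B6
A5 → A6
A4 → A5
Bb4 → Bb5
B5 → B6
Ab4 → Ab5
Gb5 → Gb6
B5 → B6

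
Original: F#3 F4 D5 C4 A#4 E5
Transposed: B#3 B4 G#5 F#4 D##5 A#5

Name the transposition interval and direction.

up an augmented fourth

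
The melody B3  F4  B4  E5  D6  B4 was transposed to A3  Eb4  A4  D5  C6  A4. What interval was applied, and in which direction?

down a major second

From B3 to A3 is 2 letter names — a second of some quality.
A3 to B3 is 2 semitones, which makes it a major second; the second version is lower, so the direction is down.
Checking another pair — B4 → A4 — gives the same interval.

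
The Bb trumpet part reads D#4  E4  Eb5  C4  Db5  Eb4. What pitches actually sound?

C#4 D4 Db5 Bb3 Cb5 Db4

The Bb trumpet sounds a major second below written, so transpose each written note down a major second.
D#4 → C#4
E4 → D4
Eb5 → Db5
C4 → Bb3
Db5 → Cb5
Eb4 → Db4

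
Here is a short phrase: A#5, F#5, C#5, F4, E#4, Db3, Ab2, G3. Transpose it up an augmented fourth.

A#5: a fourth up reaches D, and 6 semitones makes it D##6.
F#5 up an augmented fourth is B#5.
C#5: a fourth up reaches F, and 6 semitones makes it F##5.
An augmented fourth up from F4 gives B4.
E#4 up an augmented fourth is A##4.
Db3 up an augmented fourth is G3.
Ab2 up an augmented fourth is D3.
G3: a fourth up reaches C, and 6 semitones makes it C#4.

D##6 B#5 F##5 B4 A##4 G3 D3 C#4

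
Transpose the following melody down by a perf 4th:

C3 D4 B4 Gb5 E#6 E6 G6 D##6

C3: a fourth down reaches G, and 5 semitones makes it G2.
D4 down a perfect fourth is A3.
A perfect fourth down from B4 gives F#4.
A perfect fourth down from Gb5 gives Db5.
E#6: a fourth down reaches B, and 5 semitones makes it B#5.
E6: a fourth down reaches B, and 5 semitones makes it B5.
A perfect fourth down from G6 gives D6.
D##6: a fourth down reaches A, and 5 semitones makes it A##5.

G2 A3 F#4 Db5 B#5 B5 D6 A##5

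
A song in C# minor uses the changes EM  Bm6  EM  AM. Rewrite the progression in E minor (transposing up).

GM Dm6 GM CM

C# minor up to E minor is a minor third; each chord root moves by that interval while the quality stays the same.
EM: root E up a minor third → G, giving GM.
Bm6: root B up a minor third → D, giving Dm6.
EM: root E up a minor third → G, giving GM.
AM: root A up a minor third → C, giving CM.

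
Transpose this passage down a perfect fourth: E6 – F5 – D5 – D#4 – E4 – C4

A perfect fourth down from E6 gives B5.
A perfect fourth down from F5 gives C5.
D5 down a perfect fourth is A4.
A perfect fourth down from D#4 gives A#3.
A perfect fourth down from E4 gives B3.
A perfect fourth down from C4 gives G3.

B5 C5 A4 A#3 B3 G3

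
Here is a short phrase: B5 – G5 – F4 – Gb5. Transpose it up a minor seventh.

B5 up a minor seventh is A6.
G5 up a minor seventh is F6.
F4 up a minor seventh is Eb5.
Gb5 up a minor seventh is Fb6.

A6 F6 Eb5 Fb6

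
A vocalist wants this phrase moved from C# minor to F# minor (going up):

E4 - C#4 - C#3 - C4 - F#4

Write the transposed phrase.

C# minor to F# minor up is a perfect fourth, so every note moves up by that interval.
E4 to A4
C#4 to F#4
C#3 to F#3
C4 to F4
F#4 to B4

A4 F#4 F#3 F4 B4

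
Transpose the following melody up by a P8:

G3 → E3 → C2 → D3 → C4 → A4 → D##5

G3 gives G4
E3 gives E4
C2 gives C3
D3 gives D4
C4 gives C5
A4 gives A5
D##5 gives D##6

G4 E4 C3 D4 C5 A5 D##6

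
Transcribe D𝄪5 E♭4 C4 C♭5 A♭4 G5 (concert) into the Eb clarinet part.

B##4 C4 A3 Ab4 F4 E5

Written C4 sounds as Eb4 on the Eb clarinet, so concert pitches are written a minor third down.
D##5 becomes B##4
Eb4 becomes C4
C4 becomes A3
Cb5 becomes Ab4
Ab4 becomes F4
G5 becomes E5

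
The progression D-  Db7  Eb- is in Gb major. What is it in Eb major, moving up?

B- Bb7 C-

Gb major up to Eb major is a major sixth; each chord root moves by that interval while the quality stays the same.
D-: root D up a major sixth → B, giving B-.
Db7: root Db up a major sixth → Bb, giving Bb7.
Eb-: root Eb up a major sixth → C, giving C-.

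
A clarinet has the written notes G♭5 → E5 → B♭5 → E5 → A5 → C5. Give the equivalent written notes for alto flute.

Ab5 F#5 C6 F#5 B5 D5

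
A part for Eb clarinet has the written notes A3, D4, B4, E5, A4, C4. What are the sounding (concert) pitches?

Written C4 on the Eb clarinet sounds as Eb4, a minor third higher; apply that shift to every note.
A3 -> C4
D4 -> F4
B4 -> D5
E5 -> G5
A4 -> C5
C4 -> Eb4

C4 F4 D5 G5 C5 Eb4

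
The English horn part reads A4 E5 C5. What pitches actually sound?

D4 A4 F4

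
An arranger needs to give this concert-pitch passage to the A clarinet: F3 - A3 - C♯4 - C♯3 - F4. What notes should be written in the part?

Ab3 C4 E4 E3 Ab4

The A clarinet sounds a minor third below written, so the written part must be a minor third above concert — transpose each note up.
F3 to Ab3
A3 to C4
C#4 to E4
C#3 to E3
F4 to Ab4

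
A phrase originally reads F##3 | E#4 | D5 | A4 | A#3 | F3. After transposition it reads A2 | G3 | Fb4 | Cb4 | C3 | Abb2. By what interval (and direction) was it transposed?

down an augmented sixth

From F##3 to A2 is 6 letter names — a sixth of some quality.
A2 to F##3 is 10 semitones, which makes it an augmented sixth; the second version is lower, so the direction is down.
Checking another pair — F3 → Abb2 — gives the same interval.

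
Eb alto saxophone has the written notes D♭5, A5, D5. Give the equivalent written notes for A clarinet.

Abb4 Eb5 Ab4

First find concert pitch: the Eb alto saxophone sounds a major sixth below written, so D♭5 A5 D5 sounds Fb4 C5 F4.
Then write for A clarinet: it sounds a minor third below written, so the part must be a minor third above concert.
Fb4 → Abb4
C5 → Eb5
F4 → Ab4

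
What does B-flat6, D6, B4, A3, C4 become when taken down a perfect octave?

Bb5 D5 B3 A2 C3

Bb6: an octave down reaches B, and 12 semitones makes it Bb5.
D6 down a perfect octave is D5.
B4: an octave down reaches B, and 12 semitones makes it B3.
A3 down a perfect octave is A2.
C4: an octave down reaches C, and 12 semitones makes it C3.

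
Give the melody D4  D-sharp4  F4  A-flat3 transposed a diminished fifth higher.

A diminished fifth up from D4 gives Ab4.
D#4: a fifth up reaches A, and 6 semitones makes it A4.
A diminished fifth up from F4 gives Cb5.
Ab3 up a diminished fifth is Ebb4.

Ab4 A4 Cb5 Ebb4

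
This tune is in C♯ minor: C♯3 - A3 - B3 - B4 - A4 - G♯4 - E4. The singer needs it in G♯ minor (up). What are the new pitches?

G#3 E4 F#4 F#5 E5 D#5 B4

From C♯ up to G♯ is a perfect fifth; apply that to each pitch.
C#3 gives G#3
A3 gives E4
B3 gives F#4
B4 gives F#5
A4 gives E5
G#4 gives D#5
E4 gives B4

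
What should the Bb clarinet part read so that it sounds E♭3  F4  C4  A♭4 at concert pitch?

F3 G4 D4 Bb4

The Bb clarinet sounds a major second below written, so the written part must be a major second above concert — transpose each note up.
Eb3 → F3
F4 → G4
C4 → D4
Ab4 → Bb4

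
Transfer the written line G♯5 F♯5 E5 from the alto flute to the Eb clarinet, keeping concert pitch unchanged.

First find concert pitch: the alto flute sounds a perfect fourth below written, so G♯5 F♯5 E5 sounds D#5 C#5 B4.
Then write for Eb clarinet: it sounds a minor third above written, so the part must be a minor third below concert.
D#5 → B#4
C#5 → A#4
B4 → G#4

B#4 A#4 G#4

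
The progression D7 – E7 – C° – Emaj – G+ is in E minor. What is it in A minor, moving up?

G7 A7 F° Amaj C+

E minor up to A minor is a perfect fourth; each chord root moves by that interval while the quality stays the same.
D7: root D up a perfect fourth → G, giving G7.
E7: root E up a perfect fourth → A, giving A7.
C°: root C up a perfect fourth → F, giving F°.
Emaj: root E up a perfect fourth → A, giving Amaj.
G+: root G up a perfect fourth → C, giving C+.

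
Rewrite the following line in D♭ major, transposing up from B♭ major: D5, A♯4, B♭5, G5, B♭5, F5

F5 C#5 Db6 Bb5 Db6 Ab5

B♭ major to D♭ major up is a minor third, so every note moves up by that interval.
D5 -> F5
A#4 -> C#5
Bb5 -> Db6
G5 -> Bb5
Bb5 -> Db6
F5 -> Ab5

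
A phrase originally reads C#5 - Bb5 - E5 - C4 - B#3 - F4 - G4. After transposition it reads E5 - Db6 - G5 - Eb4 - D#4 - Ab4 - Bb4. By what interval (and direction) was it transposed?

From C#5 to E5 is 3 letter names — a third of some quality.
C#5 to E5 is 3 semitones, which makes it a minor third; the second version is higher, so the direction is up.
Checking another pair — G4 → Bb4 — gives the same interval.

up a minor third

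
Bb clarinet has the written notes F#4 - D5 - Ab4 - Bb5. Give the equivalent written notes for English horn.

First find concert pitch: the Bb clarinet sounds a major second below written, so F#4 D5 Ab4 Bb5 sounds E4 C5 Gb4 Ab5.
Then write for English horn: it sounds a perfect fifth below written, so the part must be a perfect fifth above concert.
E4 → B4
C5 → G5
Gb4 → Db5
Ab5 → Eb6

B4 G5 Db5 Eb6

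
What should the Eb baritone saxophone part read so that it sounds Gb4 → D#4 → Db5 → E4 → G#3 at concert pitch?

Eb6 B#5 Bb6 C#6 E#5

Written C4 sounds as Eb2 on the Eb baritone saxophone, so concert pitches are written a major thirteenth up.
Gb4 gives Eb6
D#4 gives B#5
Db5 gives Bb6
E4 gives C#6
G#3 gives E#5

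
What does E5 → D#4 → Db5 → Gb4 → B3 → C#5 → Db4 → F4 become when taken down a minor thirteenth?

E5 gives G#3
D#4 gives F##2
Db5 gives F3
Gb4 gives Bb2
B3 gives D#2
C#5 gives E#3
Db4 gives F2
F4 gives A2

G#3 F##2 F3 Bb2 D#2 E#3 F2 A2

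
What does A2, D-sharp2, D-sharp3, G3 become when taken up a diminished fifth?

A2 -> Eb3
D#2 -> A2
D#3 -> A3
G3 -> Db4

Eb3 A2 A3 Db4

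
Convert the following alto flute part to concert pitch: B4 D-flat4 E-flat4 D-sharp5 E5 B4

F#4 Ab3 Bb3 A#4 B4 F#4

The alto flute sounds a perfect fourth below written, so transpose each written note down a perfect fourth.
B4 to F#4
Db4 to Ab3
Eb4 to Bb3
D#5 to A#4
E5 to B4
B4 to F#4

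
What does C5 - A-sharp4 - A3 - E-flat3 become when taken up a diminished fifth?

Gb5 E5 Eb4 Bbb3

C5 gives Gb5
A#4 gives E5
A3 gives Eb4
Eb3 gives Bbb3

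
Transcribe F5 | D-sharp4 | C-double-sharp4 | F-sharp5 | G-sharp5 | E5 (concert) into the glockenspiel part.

F3 D#2 C##2 F#3 G#3 E3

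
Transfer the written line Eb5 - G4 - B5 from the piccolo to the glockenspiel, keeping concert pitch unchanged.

Eb4 G3 B4

First find concert pitch: the piccolo sounds a perfect octave above written, so Eb5 G4 B5 sounds Eb6 G5 B6.
Then write for glockenspiel: it sounds a perfect fifteenth above written, so the part must be a perfect fifteenth below concert.
Eb6 → Eb4
G5 → G3
B6 → B4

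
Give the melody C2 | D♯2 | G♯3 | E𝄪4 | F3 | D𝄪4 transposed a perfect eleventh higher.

C2 gives F3
D#2 gives G#3
G#3 gives C#5
E##4 gives A##5
F3 gives Bb4
D##4 gives G##5

F3 G#3 C#5 A##5 Bb4 G##5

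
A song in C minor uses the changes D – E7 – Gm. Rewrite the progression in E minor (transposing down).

C minor down to E minor is a minor sixth; each chord root moves by that interval while the quality stays the same.
D: root D down a minor sixth → F#, giving F#.
E7: root E down a minor sixth → G#, giving G#7.
Gm: root G down a minor sixth → B, giving Bm.

F# G#7 Bm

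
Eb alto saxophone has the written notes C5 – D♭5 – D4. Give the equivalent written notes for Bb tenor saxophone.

F5 Gb5 G4

First find concert pitch: the Eb alto saxophone sounds a major sixth below written, so C5 D♭5 D4 sounds Eb4 Fb4 F3.
Then write for Bb tenor saxophone: it sounds a major ninth below written, so the part must be a major ninth above concert.
Eb4 → F5
Fb4 → Gb5
F3 → G4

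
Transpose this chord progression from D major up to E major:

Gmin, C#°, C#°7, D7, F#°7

D major up to E major is a major second; each chord root moves by that interval while the quality stays the same.
Gmin: root G up a major second → A, giving Amin.
C#°: root C# up a major second → D#, giving D#°.
C#°7: root C# up a major second → D#, giving D#°7.
D7: root D up a major second → E, giving E7.
F#°7: root F# up a major second → G#, giving G#°7.

Amin D#° D#°7 E7 G#°7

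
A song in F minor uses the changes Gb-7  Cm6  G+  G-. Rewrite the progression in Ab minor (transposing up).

F minor up to Ab minor is a minor third; each chord root moves by that interval while the quality stays the same.
Gb-7: root Gb up a minor third → Bbb, giving Bbb-7.
Cm6: root C up a minor third → Eb, giving Ebm6.
G+: root G up a minor third → Bb, giving Bb+.
G-: root G up a minor third → Bb, giving Bb-.

Bbb-7 Ebm6 Bb+ Bb-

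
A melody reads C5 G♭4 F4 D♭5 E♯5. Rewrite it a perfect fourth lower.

G4 Db4 C4 Ab4 B#4

C5: a fourth down reaches G, and 5 semitones makes it G4.
Gb4 down a perfect fourth is Db4.
F4: a fourth down reaches C, and 5 semitones makes it C4.
A perfect fourth down from Db5 gives Ab4.
E#5 down a perfect fourth is B#4.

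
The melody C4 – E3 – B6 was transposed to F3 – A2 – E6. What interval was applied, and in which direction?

Take the first pair: C4 → F3. C to F spans 5 letter names, so the interval is some kind of fifth.
F3 to C4 is 7 semitones, which makes it a perfect fifth; the second version is lower, so the direction is down.
Checking another pair — B6 → E6 — gives the same interval.

down a perfect fifth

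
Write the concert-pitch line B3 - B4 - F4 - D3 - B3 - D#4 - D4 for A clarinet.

D4 D5 Ab4 F3 D4 F#4 F4

The A clarinet sounds a minor third below written, so the written part must be a minor third above concert — transpose each note up.
B3 to D4
B4 to D5
F4 to Ab4
D3 to F3
B3 to D4
D#4 to F#4
D4 to F4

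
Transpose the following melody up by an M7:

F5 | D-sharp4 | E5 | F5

E6 C##5 D#6 E6

F5 → E6
D#4 → C##5
E5 → D#6
F5 → E6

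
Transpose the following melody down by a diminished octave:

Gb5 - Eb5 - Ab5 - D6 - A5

G4 E4 A4 D#5 A#4

Gb5: an octave down reaches G, and 11 semitones makes it G4.
Eb5 down a diminished octave is E4.
Ab5 down a diminished octave is A4.
A diminished octave down from D6 gives D#5.
A5 down a diminished octave is A#4.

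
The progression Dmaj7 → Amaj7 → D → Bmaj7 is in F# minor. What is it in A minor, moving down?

F# minor down to A minor is a major sixth; each chord root moves by that interval while the quality stays the same.
Dmaj7: root D down a major sixth → F, giving Fmaj7.
Amaj7: root A down a major sixth → C, giving Cmaj7.
D: root D down a major sixth → F, giving F.
Bmaj7: root B down a major sixth → D, giving Dmaj7.

Fmaj7 Cmaj7 F Dmaj7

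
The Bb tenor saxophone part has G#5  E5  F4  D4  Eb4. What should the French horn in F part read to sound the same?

C#5 A4 Bb3 G3 Ab3

First find concert pitch: the Bb tenor saxophone sounds a major ninth below written, so G#5 E5 F4 D4 Eb4 sounds F#4 D4 Eb3 C3 Db3.
Then write for French horn in F: it sounds a perfect fifth below written, so the part must be a perfect fifth above concert.
F#4 → C#5
D4 → A4
Eb3 → Bb3
C3 → G3
Db3 → Ab3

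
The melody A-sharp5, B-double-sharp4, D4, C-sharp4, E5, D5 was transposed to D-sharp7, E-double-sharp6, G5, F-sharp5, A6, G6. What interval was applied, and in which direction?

Take the first pair: A#5 → D#7. A to D spans 11 letter names, so the interval is some kind of eleventh.
A#5 to D#7 is 17 semitones, which makes it a perfect eleventh; the second version is higher, so the direction is up.
Checking another pair — D5 → G6 — gives the same interval.

up a perfect eleventh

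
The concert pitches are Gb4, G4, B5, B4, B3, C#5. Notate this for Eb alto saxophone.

Written C4 sounds as Eb3 on the Eb alto saxophone, so concert pitches are written a major sixth up.
Gb4 gives Eb5
G4 gives E5
B5 gives G#6
B4 gives G#5
B3 gives G#4
C#5 gives A#5

Eb5 E5 G#6 G#5 G#4 A#5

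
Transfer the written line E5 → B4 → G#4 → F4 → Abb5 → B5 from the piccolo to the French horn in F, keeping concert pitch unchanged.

First find concert pitch: the piccolo sounds a perfect octave above written, so E5 B4 G#4 F4 Abb5 B5 sounds E6 B5 G#5 F5 Abb6 B6.
Then write for French horn in F: it sounds a perfect fifth below written, so the part must be a perfect fifth above concert.
E6 → B6
B5 → F#6
G#5 → D#6
F5 → C6
Abb6 → Ebb7
B6 → F#7

B6 F#6 D#6 C6 Ebb7 F#7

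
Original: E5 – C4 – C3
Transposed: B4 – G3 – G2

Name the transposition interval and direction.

down a perfect fourth

From E5 to B4 is 4 letter names — a fourth of some quality.
B4 to E5 is 5 semitones, which makes it a perfect fourth; the second version is lower, so the direction is down.
Checking another pair — C3 → G2 — gives the same interval.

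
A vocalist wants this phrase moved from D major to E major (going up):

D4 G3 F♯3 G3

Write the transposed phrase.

E4 A3 G#3 A3

D major to E major up is a major second, so every note moves up by that interval.
D4 to E4
G3 to A3
F#3 to G#3
G3 to A3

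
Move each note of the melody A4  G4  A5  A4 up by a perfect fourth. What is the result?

D5 C5 D6 D5

A4 becomes D5
G4 becomes C5
A5 becomes D6
A4 becomes D5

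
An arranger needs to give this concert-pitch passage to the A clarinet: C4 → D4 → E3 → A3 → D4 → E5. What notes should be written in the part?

Eb4 F4 G3 C4 F4 G5

The A clarinet sounds a minor third below written, so the written part must be a minor third above concert — transpose each note up.
C4 becomes Eb4
D4 becomes F4
E3 becomes G3
A3 becomes C4
D4 becomes F4
E5 becomes G5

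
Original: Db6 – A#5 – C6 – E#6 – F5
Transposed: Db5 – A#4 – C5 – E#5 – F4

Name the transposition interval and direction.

down a perfect octave

Take the first pair: Db6 → Db5. D to D spans 8 letter names, so the interval is some kind of octave.
Db5 to Db6 is 12 semitones, which makes it a perfect octave; the second version is lower, so the direction is down.
Checking another pair — F5 → F4 — gives the same interval.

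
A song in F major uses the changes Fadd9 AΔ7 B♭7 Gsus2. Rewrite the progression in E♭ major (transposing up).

F major up to E♭ major is a minor seventh; each chord root moves by that interval while the quality stays the same.
Fadd9: root F up a minor seventh → Eb, giving Ebadd9.
AΔ7: root A up a minor seventh → G, giving GΔ7.
B♭7: root B♭ up a minor seventh → Ab, giving Ab7.
Gsus2: root G up a minor seventh → F, giving Fsus2.

Ebadd9 GΔ7 Ab7 Fsus2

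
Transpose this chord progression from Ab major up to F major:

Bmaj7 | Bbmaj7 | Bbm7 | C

G#maj7 Gmaj7 Gm7 A

Ab major up to F major is a major sixth; each chord root moves by that interval while the quality stays the same.
Bmaj7: root B up a major sixth → G#, giving G#maj7.
Bbmaj7: root Bb up a major sixth → G, giving Gmaj7.
Bbm7: root Bb up a major sixth → G, giving Gm7.
C: root C up a major sixth → A, giving A.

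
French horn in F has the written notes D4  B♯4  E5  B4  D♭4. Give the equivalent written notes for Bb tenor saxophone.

A4 F##5 B5 F#5 Ab4

First find concert pitch: the French horn in F sounds a perfect fifth below written, so D4 B♯4 E5 B4 D♭4 sounds G3 E#4 A4 E4 Gb3.
Then write for Bb tenor saxophone: it sounds a major ninth below written, so the part must be a major ninth above concert.
G3 → A4
E#4 → F##5
A4 → B5
E4 → F#5
Gb3 → Ab4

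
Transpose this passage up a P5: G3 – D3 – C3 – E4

G3 → D4
D3 → A3
C3 → G3
E4 → B4

D4 A3 G3 B4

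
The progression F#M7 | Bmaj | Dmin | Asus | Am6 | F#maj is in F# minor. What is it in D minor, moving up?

DM7 Gmaj Bbmin Fsus Fm6 Dmaj

F# minor up to D minor is a minor sixth; each chord root moves by that interval while the quality stays the same.
F#M7: root F# up a minor sixth → D, giving DM7.
Bmaj: root B up a minor sixth → G, giving Gmaj.
Dmin: root D up a minor sixth → Bb, giving Bbmin.
Asus: root A up a minor sixth → F, giving Fsus.
Am6: root A up a minor sixth → F, giving Fm6.
F#maj: root F# up a minor sixth → D, giving Dmaj.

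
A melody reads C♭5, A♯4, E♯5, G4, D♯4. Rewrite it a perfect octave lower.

Cb5 -> Cb4
A#4 -> A#3
E#5 -> E#4
G4 -> G3
D#4 -> D#3

Cb4 A#3 E#4 G3 D#3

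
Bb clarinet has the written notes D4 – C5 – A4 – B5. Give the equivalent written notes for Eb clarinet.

A3 G4 E4 F#5

First find concert pitch: the Bb clarinet sounds a major second below written, so D4 C5 A4 B5 sounds C4 Bb4 G4 A5.
Then write for Eb clarinet: it sounds a minor third above written, so the part must be a minor third below concert.
C4 → A3
Bb4 → G4
G4 → E4
A5 → F#5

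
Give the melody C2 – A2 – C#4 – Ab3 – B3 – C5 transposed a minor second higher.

Db2 Bb2 D4 Bbb3 C4 Db5

A minor second up from C2 gives Db2.
A2: a second up reaches B, and 1 semitone makes it Bb2.
A minor second up from C#4 gives D4.
Ab3 up a minor second is Bbb3.
A minor second up from B3 gives C4.
C5 up a minor second is Db5.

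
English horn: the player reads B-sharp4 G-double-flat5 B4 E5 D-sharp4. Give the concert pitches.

E#4 Cbb5 E4 A4 G#3

The English horn sounds a perfect fifth below written, so transpose each written note down a perfect fifth.
B#4 becomes E#4
Gbb5 becomes Cbb5
B4 becomes E4
E5 becomes A4
D#4 becomes G#3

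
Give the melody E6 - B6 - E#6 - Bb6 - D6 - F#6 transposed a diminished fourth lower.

E6: a fourth down reaches B, and 4 semitones makes it B#5.
A diminished fourth down from B6 gives F##6.
A diminished fourth down from E#6 gives B##5.
Bb6: a fourth down reaches F, and 4 semitones makes it F#6.
D6 down a diminished fourth is A#5.
F#6 down a diminished fourth is C##6.

B#5 F##6 B##5 F#6 A#5 C##6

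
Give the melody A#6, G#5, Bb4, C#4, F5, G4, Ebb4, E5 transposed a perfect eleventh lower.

A#6 gives E#5
G#5 gives D#4
Bb4 gives F3
C#4 gives G#2
F5 gives C4
G4 gives D3
Ebb4 gives Bbb2
E5 gives B3

E#5 D#4 F3 G#2 C4 D3 Bbb2 B3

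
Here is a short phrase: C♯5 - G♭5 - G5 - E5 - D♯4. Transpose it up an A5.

C#5 becomes G##5
Gb5 becomes D6
G5 becomes D#6
E5 becomes B#5
D#4 becomes A##4

G##5 D6 D#6 B#5 A##4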